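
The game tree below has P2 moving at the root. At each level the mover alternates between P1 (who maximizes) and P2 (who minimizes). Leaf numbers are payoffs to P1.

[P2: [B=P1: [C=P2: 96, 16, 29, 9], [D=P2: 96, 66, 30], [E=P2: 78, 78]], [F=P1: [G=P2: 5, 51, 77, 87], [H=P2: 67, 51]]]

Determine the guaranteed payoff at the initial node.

51

C (P2): min(96, 16, 29, 9) = 9
D (P2): min(96, 66, 30) = 30
E (P2): min(78, 78) = 78
B (P1): max(9, 30, 78) = 78
G (P2): min(5, 51, 77, 87) = 5
H (P2): min(67, 51) = 51
F (P1): max(5, 51) = 51
Root (P2): min(78, 51) = 51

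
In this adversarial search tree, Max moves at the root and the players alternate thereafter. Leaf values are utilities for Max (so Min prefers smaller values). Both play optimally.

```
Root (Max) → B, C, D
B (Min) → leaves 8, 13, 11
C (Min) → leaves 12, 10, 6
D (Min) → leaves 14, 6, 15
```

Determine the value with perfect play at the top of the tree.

8

B (Min): min(8, 13, 11) = 8
C (Min): min(12, 10, 6) = 6
D (Min): min(14, 6, 15) = 6
Root (Max): max(8, 6, 6) = 8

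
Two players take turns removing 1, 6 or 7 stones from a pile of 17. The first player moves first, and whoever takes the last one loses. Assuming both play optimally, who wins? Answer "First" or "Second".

Mark each pile size as W (mover wins) or L (mover loses):
i:   0  1  2  3  4  5  6  7  8  9 10 11 12 13 14 15 16 17
     W  L  W  L  W  L  W  W  W  W  W  W  W  L  W  L  W  L
Position 17 is L, so the second player wins.

Second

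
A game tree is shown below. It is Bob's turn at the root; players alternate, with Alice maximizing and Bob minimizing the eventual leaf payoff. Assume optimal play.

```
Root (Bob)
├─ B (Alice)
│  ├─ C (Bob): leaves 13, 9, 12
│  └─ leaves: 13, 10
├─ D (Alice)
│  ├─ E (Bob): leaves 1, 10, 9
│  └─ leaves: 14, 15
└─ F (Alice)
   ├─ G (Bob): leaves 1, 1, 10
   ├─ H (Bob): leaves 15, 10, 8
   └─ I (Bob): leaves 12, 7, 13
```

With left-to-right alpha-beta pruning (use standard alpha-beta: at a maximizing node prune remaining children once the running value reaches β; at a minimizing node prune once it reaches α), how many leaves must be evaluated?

C [α=-∞,β=+∞]: v=9
B [α=-∞,β=+∞]: v=13
E [α=-∞,β=13]: v=1
D [α=-∞,β=13]: v=14 after child 2 ≥ β → β-cutoff, skip 1
G [α=-∞,β=13]: v=1
H [α=1,β=13]: v=8
I [α=8,β=13]: v=7 after child 2 ≤ α → α-cutoff, skip 1
F [α=-∞,β=13]: v=8
Root [α=-∞,β=+∞]: v=8
Leaves evaluated: 17 of 19.

17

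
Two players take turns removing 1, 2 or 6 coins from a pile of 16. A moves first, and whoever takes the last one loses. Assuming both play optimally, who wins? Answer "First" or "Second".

First

i:   0  1  2  3  4  5  6  7  8  9 10 11 12 13 14 15 16
     W  L  W  W  L  W  W  W  L  W  W  L  W  W  W  L  W
Position 16 is W, so the first player wins.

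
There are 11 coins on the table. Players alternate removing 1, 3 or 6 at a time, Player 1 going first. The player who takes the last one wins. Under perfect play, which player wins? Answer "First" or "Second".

Mark each pile size as W (mover wins) or L (mover loses):
i:   0  1  2  3  4  5  6  7  8  9 10 11
     L  W  L  W  L  W  W  W  W  L  W  L
Position 11 is L, so the second player wins.

Second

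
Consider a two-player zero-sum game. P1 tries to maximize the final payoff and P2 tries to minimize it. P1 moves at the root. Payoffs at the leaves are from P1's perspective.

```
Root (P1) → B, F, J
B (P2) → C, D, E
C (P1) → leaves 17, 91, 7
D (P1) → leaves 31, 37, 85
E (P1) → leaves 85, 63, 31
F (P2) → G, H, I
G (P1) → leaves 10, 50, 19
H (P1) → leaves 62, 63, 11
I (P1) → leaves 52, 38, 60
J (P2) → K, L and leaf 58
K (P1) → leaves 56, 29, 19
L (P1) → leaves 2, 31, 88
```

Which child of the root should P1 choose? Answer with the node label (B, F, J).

B

C (P1): max(17, 91, 7) = 91
D (P1): max(31, 37, 85) = 85
E (P1): max(85, 63, 31) = 85
B (P2): min(91, 85, 85) = 85
G (P1): max(10, 50, 19) = 50
H (P1): max(62, 63, 11) = 63
I (P1): max(52, 38, 60) = 60
F (P2): min(50, 63, 60) = 50
K (P1): max(56, 29, 19) = 56
L (P1): max(2, 31, 88) = 88
J (P2): min(56, 88, 58) = 56
Root (P1): max(85, 50, 56) = 85
P1 picks the child with the highest value: B (value 85).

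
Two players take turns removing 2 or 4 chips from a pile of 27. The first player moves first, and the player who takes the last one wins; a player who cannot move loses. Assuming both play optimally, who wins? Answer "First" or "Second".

First

Positions where the player to move wins (W) vs loses (L):
i:   0  1  2  3  4  5  6  7  8  9 10 11 12 13 14 15 16 17 18 19 20 21 22 23 24 25 26 27
     L  L  W  W  W  W  L  L  W  W  W  W  L  L  W  W  W  W  L  L  W  W  W  W  L  L  W  W
Position 27 is W, so the first player wins.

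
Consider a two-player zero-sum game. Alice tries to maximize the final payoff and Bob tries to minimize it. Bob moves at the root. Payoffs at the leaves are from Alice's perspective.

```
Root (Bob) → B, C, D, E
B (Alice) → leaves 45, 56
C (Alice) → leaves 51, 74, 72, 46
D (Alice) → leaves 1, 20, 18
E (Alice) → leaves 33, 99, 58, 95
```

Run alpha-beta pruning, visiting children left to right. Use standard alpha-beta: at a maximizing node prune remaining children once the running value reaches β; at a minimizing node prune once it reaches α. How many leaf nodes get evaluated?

B [α=-∞,β=+∞]: v=56
C [α=-∞,β=56]: v=74 after child 2 ≥ β → β-cutoff, skip 2
D [α=-∞,β=56]: v=20
E [α=-∞,β=20]: v=33 after child 1 ≥ β → β-cutoff, skip 3
Root [α=-∞,β=+∞]: v=20
Leaves evaluated: 8 of 13.

8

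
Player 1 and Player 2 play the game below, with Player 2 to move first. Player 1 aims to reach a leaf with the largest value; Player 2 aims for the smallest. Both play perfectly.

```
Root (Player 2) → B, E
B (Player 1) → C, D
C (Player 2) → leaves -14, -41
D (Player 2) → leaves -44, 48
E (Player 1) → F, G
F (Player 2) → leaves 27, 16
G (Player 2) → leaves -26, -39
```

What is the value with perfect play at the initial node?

C (Player 2): min(-14, -41) = -41
D (Player 2): min(-44, 48) = -44
B (Player 1): max(-41, -44) = -41
F (Player 2): min(27, 16) = 16
G (Player 2): min(-26, -39) = -39
E (Player 1): max(16, -39) = 16
Root (Player 2): min(-41, 16) = -41

-41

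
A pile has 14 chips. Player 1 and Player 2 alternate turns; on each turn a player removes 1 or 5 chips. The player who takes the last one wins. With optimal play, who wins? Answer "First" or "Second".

W/L table (W = player to move can force a win):
i:   0  1  2  3  4  5  6  7  8  9 10 11 12 13 14
     L  W  L  W  L  W  L  W  L  W  L  W  L  W  L
Position 14 is L, so the second player wins.

Second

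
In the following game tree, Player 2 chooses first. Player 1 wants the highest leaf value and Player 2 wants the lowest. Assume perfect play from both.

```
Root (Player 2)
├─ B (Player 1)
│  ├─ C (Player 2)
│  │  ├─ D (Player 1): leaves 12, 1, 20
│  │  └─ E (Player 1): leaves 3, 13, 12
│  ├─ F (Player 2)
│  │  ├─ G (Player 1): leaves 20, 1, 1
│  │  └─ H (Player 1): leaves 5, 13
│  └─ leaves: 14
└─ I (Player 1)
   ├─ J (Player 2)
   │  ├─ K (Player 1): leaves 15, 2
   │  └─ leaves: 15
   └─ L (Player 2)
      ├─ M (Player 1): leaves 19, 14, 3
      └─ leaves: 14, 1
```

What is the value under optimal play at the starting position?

D (Player 1): max(12, 1, 20) = 20
E (Player 1): max(3, 13, 12) = 13
C (Player 2): min(20, 13) = 13
G (Player 1): max(20, 1, 1) = 20
H (Player 1): max(5, 13) = 13
F (Player 2): min(20, 13) = 13
B (Player 1): max(13, 13, 14) = 14
K (Player 1): max(15, 2) = 15
J (Player 2): min(15, 15) = 15
M (Player 1): max(19, 14, 3) = 19
L (Player 2): min(19, 14, 1) = 1
I (Player 1): max(15, 1) = 15
Root (Player 2): min(14, 15) = 14

14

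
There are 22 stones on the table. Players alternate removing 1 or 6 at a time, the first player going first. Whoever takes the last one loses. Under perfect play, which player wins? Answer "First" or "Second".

Compute winning (W) and losing (L) positions by backward induction:
i:   0  1  2  3  4  5  6  7  8  9 10 11 12 13 14 15 16 17 18 19 20 21 22
     W  L  W  L  W  L  W  W  L  W  L  W  L  W  W  L  W  L  W  L  W  W  L
Position 22 is L, so the second player wins.

Second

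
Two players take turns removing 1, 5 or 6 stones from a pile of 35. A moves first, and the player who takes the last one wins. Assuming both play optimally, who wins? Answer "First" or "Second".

i:   0  1  2  3  4  5  6  7  8  9 10 11 12 13 14 15 16 17 18 19 20 21 22 23 24 25 26 27 28 29 30 31 32 33 34 35
     L  W  L  W  L  W  W  W  W  W  W  L  W  L  W  L  W  W  W  W  W  W  L  W  L  W  L  W  W  W  W  W  W  L  W  L
Position 35 is L, so the second player wins.

Second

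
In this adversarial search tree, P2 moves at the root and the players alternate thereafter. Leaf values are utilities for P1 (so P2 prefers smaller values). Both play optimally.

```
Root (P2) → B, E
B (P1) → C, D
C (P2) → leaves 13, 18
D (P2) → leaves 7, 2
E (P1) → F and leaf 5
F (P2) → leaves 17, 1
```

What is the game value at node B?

C: min(13, 18) = 13
D: min(7, 2) = 2
B: max(13, 2) = 13

13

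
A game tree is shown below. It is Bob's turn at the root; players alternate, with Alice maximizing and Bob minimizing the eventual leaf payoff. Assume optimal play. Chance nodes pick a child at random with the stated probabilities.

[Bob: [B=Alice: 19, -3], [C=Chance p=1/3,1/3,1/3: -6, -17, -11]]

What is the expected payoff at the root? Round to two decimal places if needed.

B (Alice): max(19, -3) = 19
C (Chance): 1/3·-6 + 1/3·-17 + 1/3·-11 = -11.33
Root (Bob): min(19, -11.33) = -11.33

-11.33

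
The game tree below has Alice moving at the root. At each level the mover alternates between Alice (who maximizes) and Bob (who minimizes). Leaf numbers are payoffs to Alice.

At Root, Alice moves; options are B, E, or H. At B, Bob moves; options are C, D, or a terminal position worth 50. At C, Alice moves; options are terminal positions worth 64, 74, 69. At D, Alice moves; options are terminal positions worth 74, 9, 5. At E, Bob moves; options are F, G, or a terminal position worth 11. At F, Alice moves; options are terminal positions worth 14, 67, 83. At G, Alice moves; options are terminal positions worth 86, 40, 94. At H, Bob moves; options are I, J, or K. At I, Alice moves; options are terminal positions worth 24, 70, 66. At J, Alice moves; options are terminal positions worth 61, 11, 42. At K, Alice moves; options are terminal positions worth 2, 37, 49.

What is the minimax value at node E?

F: max(14, 67, 83) = 83
G: max(86, 40, 94) = 94
E: min(83, 94, 11) = 11

11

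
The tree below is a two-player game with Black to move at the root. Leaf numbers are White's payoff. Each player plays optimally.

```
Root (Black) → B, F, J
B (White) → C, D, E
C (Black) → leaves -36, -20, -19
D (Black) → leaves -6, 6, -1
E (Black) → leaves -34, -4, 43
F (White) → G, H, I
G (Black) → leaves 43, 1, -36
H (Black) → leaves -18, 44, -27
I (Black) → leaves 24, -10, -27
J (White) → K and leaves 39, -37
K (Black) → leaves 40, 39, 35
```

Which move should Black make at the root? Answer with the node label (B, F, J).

F

C (Black): min(-36, -20, -19) = -36
D (Black): min(-6, 6, -1) = -6
E (Black): min(-34, -4, 43) = -34
B (White): max(-36, -6, -34) = -6
G (Black): min(43, 1, -36) = -36
H (Black): min(-18, 44, -27) = -27
I (Black): min(24, -10, -27) = -27
F (White): max(-36, -27, -27) = -27
K (Black): min(40, 39, 35) = 35
J (White): max(35, 39, -37) = 39
Root (Black): min(-6, -27, 39) = -27
Black picks the child with the lowest value: F (value -27).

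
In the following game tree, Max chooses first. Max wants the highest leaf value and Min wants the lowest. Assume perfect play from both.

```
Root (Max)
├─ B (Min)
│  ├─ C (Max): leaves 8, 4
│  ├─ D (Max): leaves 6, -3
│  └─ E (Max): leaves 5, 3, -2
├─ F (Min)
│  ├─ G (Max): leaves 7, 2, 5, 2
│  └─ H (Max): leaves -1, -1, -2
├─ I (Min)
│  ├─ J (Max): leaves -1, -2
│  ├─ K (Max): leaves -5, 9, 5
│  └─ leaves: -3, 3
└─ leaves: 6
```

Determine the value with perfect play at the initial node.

6

C (Max): max(8, 4) = 8
D (Max): max(6, -3) = 6
E (Max): max(5, 3, -2) = 5
B (Min): min(8, 6, 5) = 5
G (Max): max(7, 2, 5, 2) = 7
H (Max): max(-1, -1, -2) = -1
F (Min): min(7, -1) = -1
J (Max): max(-1, -2) = -1
K (Max): max(-5, 9, 5) = 9
I (Min): min(-1, 9, -3, 3) = -3
Root (Max): max(5, -1, -3, 6) = 6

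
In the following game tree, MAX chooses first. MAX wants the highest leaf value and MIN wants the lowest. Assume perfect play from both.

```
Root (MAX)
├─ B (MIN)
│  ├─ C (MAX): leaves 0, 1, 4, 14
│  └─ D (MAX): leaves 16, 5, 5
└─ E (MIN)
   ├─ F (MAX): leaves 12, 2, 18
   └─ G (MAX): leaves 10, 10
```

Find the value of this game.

14

C (MAX): max(0, 1, 4, 14) = 14
D (MAX): max(16, 5, 5) = 16
B (MIN): min(14, 16) = 14
F (MAX): max(12, 2, 18) = 18
G (MAX): max(10, 10) = 10
E (MIN): min(18, 10) = 10
Root (MAX): max(14, 10) = 14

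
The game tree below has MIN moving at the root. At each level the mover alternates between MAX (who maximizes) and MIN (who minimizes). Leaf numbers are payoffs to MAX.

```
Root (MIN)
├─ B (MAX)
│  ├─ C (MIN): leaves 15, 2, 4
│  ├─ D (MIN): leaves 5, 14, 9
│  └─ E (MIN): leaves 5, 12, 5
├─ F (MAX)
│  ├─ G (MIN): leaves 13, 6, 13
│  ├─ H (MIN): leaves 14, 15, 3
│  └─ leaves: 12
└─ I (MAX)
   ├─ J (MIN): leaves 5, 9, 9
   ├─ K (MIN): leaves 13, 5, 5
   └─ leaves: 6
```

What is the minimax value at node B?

5

C: min(15, 2, 4) = 2
D: min(5, 14, 9) = 5
E: min(5, 12, 5) = 5
B: max(2, 5, 5) = 5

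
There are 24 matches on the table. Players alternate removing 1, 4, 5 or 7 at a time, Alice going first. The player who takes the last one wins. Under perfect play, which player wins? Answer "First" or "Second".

Second

Compute winning (W) and losing (L) positions by backward induction:
i:   0  1  2  3  4  5  6  7  8  9 10 11 12 13 14 15 16 17 18 19 20 21 22 23 24
     L  W  L  W  W  W  W  W  L  W  L  W  W  W  W  W  L  W  L  W  W  W  W  W  L
Position 24 is L, so the second player wins.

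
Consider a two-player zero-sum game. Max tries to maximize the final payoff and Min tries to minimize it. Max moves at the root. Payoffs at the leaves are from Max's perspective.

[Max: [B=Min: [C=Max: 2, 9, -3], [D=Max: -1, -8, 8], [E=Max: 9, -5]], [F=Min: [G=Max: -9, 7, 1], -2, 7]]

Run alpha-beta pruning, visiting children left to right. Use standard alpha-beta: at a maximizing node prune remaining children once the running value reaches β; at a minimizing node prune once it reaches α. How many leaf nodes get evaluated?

10

C [α=-∞,β=+∞]: v=9
D [α=-∞,β=9]: v=8
E [α=-∞,β=8]: v=9 after child 1 ≥ β → β-cutoff, skip 1
B [α=-∞,β=+∞]: v=8
G [α=8,β=+∞]: v=7
F [α=8,β=+∞]: v=7 after child 1 ≤ α → α-cutoff, skip 2
Root [α=-∞,β=+∞]: v=8
Leaves evaluated: 10 of 13.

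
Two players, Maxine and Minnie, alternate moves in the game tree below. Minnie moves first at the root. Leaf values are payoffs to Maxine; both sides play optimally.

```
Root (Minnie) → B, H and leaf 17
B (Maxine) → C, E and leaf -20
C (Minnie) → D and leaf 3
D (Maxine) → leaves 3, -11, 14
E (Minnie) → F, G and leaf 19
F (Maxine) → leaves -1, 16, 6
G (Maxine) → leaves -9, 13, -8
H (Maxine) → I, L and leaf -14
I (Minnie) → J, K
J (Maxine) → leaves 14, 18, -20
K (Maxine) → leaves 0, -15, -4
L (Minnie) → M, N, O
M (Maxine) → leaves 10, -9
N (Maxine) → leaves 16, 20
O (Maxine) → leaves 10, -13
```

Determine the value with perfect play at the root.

10

D (Maxine): max(3, -11, 14) = 14
C (Minnie): min(14, 3) = 3
F (Maxine): max(-1, 16, 6) = 16
G (Maxine): max(-9, 13, -8) = 13
E (Minnie): min(16, 13, 19) = 13
B (Maxine): max(3, 13, -20) = 13
J (Maxine): max(14, 18, -20) = 18
K (Maxine): max(0, -15, -4) = 0
I (Minnie): min(18, 0) = 0
M (Maxine): max(10, -9) = 10
N (Maxine): max(16, 20) = 20
O (Maxine): max(10, -13) = 10
L (Minnie): min(10, 20, 10) = 10
H (Maxine): max(0, 10, -14) = 10
Root (Minnie): min(13, 10, 17) = 10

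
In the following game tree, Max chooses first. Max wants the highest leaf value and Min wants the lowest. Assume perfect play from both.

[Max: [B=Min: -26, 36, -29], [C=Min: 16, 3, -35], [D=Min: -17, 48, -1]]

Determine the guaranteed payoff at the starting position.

-17

B (Min): min(-26, 36, -29) = -29
C (Min): min(16, 3, -35) = -35
D (Min): min(-17, 48, -1) = -17
Root (Max): max(-29, -35, -17) = -17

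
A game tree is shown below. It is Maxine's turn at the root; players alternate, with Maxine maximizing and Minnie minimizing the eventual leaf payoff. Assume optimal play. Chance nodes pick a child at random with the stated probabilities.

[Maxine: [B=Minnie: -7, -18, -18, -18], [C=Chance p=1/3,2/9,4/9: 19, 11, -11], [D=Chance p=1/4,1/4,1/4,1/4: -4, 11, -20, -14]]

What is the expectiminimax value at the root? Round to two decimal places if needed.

B (Minnie): min(-7, -18, -18, -18) = -18
C (Chance): 1/3·19 + 2/9·11 + 4/9·-11 = 3.89
D (Chance): 1/4·-4 + 1/4·11 + 1/4·-20 + 1/4·-14 = -6.75
Root (Maxine): max(-18, 3.89, -6.75) = 3.89

3.89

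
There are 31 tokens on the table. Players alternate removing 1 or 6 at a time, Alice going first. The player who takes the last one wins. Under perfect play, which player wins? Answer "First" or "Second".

First

Positions where the player to move wins (W) vs loses (L):
i:   0  1  2  3  4  5  6  7  8  9 10 11 12 13 14 15 16 17 18 19 20 21 22 23 24 25 26 27 28 29 30 31
     L  W  L  W  L  W  W  L  W  L  W  L  W  W  L  W  L  W  L  W  W  L  W  L  W  L  W  W  L  W  L  W
Position 31 is W, so the first player wins.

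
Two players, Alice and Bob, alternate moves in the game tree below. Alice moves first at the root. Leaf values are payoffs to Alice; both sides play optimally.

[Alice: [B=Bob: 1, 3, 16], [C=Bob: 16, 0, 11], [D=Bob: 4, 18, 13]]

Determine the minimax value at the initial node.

B (Bob): min(1, 3, 16) = 1
C (Bob): min(16, 0, 11) = 0
D (Bob): min(4, 18, 13) = 4
Root (Alice): max(1, 0, 4) = 4

4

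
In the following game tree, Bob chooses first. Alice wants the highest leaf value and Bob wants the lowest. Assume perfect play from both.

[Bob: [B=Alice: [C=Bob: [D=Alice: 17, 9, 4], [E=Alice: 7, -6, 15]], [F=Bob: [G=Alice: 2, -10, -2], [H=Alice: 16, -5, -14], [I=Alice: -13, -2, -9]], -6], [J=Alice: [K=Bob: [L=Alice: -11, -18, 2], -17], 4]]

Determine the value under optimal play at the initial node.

4

D (Alice): max(17, 9, 4) = 17
E (Alice): max(7, -6, 15) = 15
C (Bob): min(17, 15) = 15
G (Alice): max(2, -10, -2) = 2
H (Alice): max(16, -5, -14) = 16
I (Alice): max(-13, -2, -9) = -2
F (Bob): min(2, 16, -2) = -2
B (Alice): max(15, -2, -6) = 15
L (Alice): max(-11, -18, 2) = 2
K (Bob): min(2, -17) = -17
J (Alice): max(-17, 4) = 4
Root (Bob): min(15, 4) = 4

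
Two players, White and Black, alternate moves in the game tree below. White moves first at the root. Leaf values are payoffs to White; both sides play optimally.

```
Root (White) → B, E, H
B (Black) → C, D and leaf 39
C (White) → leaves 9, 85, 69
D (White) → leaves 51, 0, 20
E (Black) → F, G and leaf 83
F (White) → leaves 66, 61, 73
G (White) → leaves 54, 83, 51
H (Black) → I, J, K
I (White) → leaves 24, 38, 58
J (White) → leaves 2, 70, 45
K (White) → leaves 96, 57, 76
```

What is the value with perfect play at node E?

73

F: max(66, 61, 73) = 73
G: max(54, 83, 51) = 83
E: min(73, 83, 83) = 73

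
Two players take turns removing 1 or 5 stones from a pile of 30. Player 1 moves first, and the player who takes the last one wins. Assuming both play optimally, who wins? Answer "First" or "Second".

Mark each pile size as W (mover wins) or L (mover loses):
i:   0  1  2  3  4  5  6  7  8  9 10 11 12 13 14 15 16 17 18 19 20 21 22 23 24 25 26 27 28 29 30
     L  W  L  W  L  W  L  W  L  W  L  W  L  W  L  W  L  W  L  W  L  W  L  W  L  W  L  W  L  W  L
Position 30 is L, so the second player wins.

Second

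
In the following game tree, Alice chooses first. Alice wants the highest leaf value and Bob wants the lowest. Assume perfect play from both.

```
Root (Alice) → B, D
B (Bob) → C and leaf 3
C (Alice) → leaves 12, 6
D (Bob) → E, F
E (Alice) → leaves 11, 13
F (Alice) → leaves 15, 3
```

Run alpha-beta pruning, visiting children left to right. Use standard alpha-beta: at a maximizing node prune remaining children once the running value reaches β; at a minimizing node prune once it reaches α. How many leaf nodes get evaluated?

C [α=-∞,β=+∞]: v=12
B [α=-∞,β=+∞]: v=3
E [α=3,β=+∞]: v=13
F [α=3,β=13]: v=15 after child 1 ≥ β → β-cutoff, skip 1
D [α=3,β=+∞]: v=13
Root [α=-∞,β=+∞]: v=13
Leaves evaluated: 6 of 7.

6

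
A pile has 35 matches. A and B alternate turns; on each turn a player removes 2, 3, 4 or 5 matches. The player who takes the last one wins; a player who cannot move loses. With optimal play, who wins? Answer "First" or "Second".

Mark each pile size as W (mover wins) or L (mover loses):
i:   0  1  2  3  4  5  6  7  8  9 10 11 12 13 14 15 16 17 18 19 20 21 22 23 24 25 26 27 28 29 30 31 32 33 34 35
     L  L  W  W  W  W  W  L  L  W  W  W  W  W  L  L  W  W  W  W  W  L  L  W  W  W  W  W  L  L  W  W  W  W  W  L
Position 35 is L, so the second player wins.

Second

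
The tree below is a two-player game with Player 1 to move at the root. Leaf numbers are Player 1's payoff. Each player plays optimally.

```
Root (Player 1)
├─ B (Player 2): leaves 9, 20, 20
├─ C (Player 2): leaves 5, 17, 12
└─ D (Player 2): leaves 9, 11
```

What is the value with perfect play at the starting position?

9

B (Player 2): min(9, 20, 20) = 9
C (Player 2): min(5, 17, 12) = 5
D (Player 2): min(9, 11) = 9
Root (Player 1): max(9, 5, 9) = 9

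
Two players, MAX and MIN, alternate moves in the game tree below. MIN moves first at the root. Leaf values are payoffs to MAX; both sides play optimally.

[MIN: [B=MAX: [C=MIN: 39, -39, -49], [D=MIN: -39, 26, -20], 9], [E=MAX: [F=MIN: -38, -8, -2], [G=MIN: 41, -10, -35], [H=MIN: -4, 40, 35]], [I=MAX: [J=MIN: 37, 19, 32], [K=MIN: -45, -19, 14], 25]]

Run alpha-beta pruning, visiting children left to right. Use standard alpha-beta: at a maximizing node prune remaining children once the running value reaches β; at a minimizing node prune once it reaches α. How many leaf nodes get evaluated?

C [α=-∞,β=+∞]: v=-49
D [α=-49,β=+∞]: v=-39
B [α=-∞,β=+∞]: v=9
F [α=-∞,β=9]: v=-38
G [α=-38,β=9]: v=-35
H [α=-35,β=9]: v=-4
E [α=-∞,β=9]: v=-4
J [α=-∞,β=-4]: v=19
I [α=-∞,β=-4]: v=19 after child 1 ≥ β → β-cutoff, skip 2
Root [α=-∞,β=+∞]: v=-4
Leaves evaluated: 19 of 23.

19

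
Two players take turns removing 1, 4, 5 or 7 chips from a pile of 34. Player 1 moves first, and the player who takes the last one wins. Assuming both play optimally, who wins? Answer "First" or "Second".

Second

i:   0  1  2  3  4  5  6  7  8  9 10 11 12 13 14 15 16 17 18 19 20 21 22 23 24 25 26 27 28 29 30 31 32 33 34
     L  W  L  W  W  W  W  W  L  W  L  W  W  W  W  W  L  W  L  W  W  W  W  W  L  W  L  W  W  W  W  W  L  W  L
Position 34 is L, so the second player wins.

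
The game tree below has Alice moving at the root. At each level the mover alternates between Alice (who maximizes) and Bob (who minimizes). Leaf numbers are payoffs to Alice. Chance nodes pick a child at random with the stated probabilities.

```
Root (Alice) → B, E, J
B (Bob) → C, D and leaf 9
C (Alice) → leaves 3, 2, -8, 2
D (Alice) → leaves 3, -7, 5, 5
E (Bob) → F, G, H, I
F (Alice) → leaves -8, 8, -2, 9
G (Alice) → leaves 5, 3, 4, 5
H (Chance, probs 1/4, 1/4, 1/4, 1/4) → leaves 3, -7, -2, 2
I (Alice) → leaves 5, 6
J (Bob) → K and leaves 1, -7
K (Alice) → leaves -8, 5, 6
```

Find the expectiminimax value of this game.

C (Alice): max(3, 2, -8, 2) = 3
D (Alice): max(3, -7, 5, 5) = 5
B (Bob): min(3, 5, 9) = 3
F (Alice): max(-8, 8, -2, 9) = 9
G (Alice): max(5, 3, 4, 5) = 5
H (Chance): 1/4·3 + 1/4·-7 + 1/4·-2 + 1/4·2 = -1
I (Alice): max(5, 6) = 6
E (Bob): min(9, 5, -1, 6) = -1
K (Alice): max(-8, 5, 6) = 6
J (Bob): min(6, 1, -7) = -7
Root (Alice): max(3, -1, -7) = 3

3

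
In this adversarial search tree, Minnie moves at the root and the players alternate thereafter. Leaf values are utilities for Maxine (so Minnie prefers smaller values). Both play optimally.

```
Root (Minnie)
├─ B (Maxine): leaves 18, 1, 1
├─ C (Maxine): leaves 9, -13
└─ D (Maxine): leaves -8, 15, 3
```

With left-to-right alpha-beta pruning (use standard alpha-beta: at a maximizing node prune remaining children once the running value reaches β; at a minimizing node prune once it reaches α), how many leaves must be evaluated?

7

B [α=-∞,β=+∞]: v=18
C [α=-∞,β=18]: v=9
D [α=-∞,β=9]: v=15 after child 2 ≥ β → β-cutoff, skip 1
Root [α=-∞,β=+∞]: v=9
Leaves evaluated: 7 of 8.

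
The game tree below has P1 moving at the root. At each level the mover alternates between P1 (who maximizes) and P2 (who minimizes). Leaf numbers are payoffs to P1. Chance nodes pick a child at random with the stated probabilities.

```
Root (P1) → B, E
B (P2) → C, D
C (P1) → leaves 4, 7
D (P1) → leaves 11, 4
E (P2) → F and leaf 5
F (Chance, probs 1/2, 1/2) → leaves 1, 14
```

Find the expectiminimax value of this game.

C (P1): max(4, 7) = 7
D (P1): max(11, 4) = 11
B (P2): min(7, 11) = 7
F (Chance): 1/2·1 + 1/2·14 = 7.5
E (P2): min(7.5, 5) = 5
Root (P1): max(7, 5) = 7

7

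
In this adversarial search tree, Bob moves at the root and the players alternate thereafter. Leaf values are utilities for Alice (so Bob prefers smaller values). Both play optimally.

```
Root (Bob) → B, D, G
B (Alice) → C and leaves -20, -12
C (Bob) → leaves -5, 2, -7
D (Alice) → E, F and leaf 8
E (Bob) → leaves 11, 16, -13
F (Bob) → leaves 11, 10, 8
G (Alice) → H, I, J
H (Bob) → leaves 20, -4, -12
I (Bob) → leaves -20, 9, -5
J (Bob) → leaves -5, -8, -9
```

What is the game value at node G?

-9

H: min(20, -4, -12) = -12
I: min(-20, 9, -5) = -20
J: min(-5, -8, -9) = -9
G: max(-12, -20, -9) = -9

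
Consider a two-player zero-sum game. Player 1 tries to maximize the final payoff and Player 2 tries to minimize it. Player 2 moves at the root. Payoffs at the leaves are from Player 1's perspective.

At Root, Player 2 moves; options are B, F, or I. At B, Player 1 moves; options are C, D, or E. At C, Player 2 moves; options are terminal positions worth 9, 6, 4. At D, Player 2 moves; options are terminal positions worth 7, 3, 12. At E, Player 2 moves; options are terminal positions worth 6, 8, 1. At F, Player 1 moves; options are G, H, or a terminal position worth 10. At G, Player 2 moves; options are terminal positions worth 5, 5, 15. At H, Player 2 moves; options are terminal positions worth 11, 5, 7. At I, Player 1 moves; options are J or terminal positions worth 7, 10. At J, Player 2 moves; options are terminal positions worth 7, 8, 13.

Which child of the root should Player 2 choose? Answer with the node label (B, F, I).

B

C (Player 2): min(9, 6, 4) = 4
D (Player 2): min(7, 3, 12) = 3
E (Player 2): min(6, 8, 1) = 1
B (Player 1): max(4, 3, 1) = 4
G (Player 2): min(5, 5, 15) = 5
H (Player 2): min(11, 5, 7) = 5
F (Player 1): max(5, 5, 10) = 10
J (Player 2): min(7, 8, 13) = 7
I (Player 1): max(7, 7, 10) = 10
Root (Player 2): min(4, 10, 10) = 4
Player 2 picks the child with the lowest value: B (value 4).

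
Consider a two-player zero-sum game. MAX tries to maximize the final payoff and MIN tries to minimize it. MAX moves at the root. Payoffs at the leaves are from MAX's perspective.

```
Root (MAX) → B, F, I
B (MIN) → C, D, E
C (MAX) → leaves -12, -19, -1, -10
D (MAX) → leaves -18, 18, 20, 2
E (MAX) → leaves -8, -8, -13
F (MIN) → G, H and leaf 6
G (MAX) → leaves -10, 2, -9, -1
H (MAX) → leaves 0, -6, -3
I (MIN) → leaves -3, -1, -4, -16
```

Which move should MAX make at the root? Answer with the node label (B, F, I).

F

C (MAX): max(-12, -19, -1, -10) = -1
D (MAX): max(-18, 18, 20, 2) = 20
E (MAX): max(-8, -8, -13) = -8
B (MIN): min(-1, 20, -8) = -8
G (MAX): max(-10, 2, -9, -1) = 2
H (MAX): max(0, -6, -3) = 0
F (MIN): min(2, 0, 6) = 0
I (MIN): min(-3, -1, -4, -16) = -16
Root (MAX): max(-8, 0, -16) = 0
MAX picks the child with the highest value: F (value 0).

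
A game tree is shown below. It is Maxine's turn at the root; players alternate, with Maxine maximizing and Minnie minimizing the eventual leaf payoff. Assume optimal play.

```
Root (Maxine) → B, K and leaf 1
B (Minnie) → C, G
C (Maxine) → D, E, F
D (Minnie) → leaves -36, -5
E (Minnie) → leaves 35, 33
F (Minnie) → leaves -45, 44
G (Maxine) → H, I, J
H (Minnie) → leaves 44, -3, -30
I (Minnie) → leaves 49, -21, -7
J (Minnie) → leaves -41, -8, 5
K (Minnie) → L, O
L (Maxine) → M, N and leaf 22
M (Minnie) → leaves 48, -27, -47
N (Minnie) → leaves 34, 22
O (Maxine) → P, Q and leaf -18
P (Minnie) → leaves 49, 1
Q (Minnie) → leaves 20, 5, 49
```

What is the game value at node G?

H: min(44, -3, -30) = -30
I: min(49, -21, -7) = -21
J: min(-41, -8, 5) = -41
G: max(-30, -21, -41) = -21

-21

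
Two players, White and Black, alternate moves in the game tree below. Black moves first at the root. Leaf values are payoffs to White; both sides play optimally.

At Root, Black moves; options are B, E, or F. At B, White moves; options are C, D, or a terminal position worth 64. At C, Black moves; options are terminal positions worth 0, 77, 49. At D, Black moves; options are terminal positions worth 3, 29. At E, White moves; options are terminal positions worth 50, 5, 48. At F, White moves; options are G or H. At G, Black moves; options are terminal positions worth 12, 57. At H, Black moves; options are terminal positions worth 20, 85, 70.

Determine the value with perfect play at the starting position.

C (Black): min(0, 77, 49) = 0
D (Black): min(3, 29) = 3
B (White): max(0, 3, 64) = 64
E (White): max(50, 5, 48) = 50
G (Black): min(12, 57) = 12
H (Black): min(20, 85, 70) = 20
F (White): max(12, 20) = 20
Root (Black): min(64, 50, 20) = 20

20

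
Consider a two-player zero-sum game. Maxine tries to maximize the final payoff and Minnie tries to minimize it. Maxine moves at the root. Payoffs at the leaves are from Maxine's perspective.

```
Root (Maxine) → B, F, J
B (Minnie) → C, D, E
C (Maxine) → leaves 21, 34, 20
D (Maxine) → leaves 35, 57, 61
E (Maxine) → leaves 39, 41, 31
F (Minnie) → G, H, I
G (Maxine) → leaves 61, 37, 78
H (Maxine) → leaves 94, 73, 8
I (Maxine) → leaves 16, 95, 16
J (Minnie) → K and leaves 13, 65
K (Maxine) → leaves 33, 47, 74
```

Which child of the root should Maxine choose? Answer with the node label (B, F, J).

C (Maxine): max(21, 34, 20) = 34
D (Maxine): max(35, 57, 61) = 61
E (Maxine): max(39, 41, 31) = 41
B (Minnie): min(34, 61, 41) = 34
G (Maxine): max(61, 37, 78) = 78
H (Maxine): max(94, 73, 8) = 94
I (Maxine): max(16, 95, 16) = 95
F (Minnie): min(78, 94, 95) = 78
K (Maxine): max(33, 47, 74) = 74
J (Minnie): min(74, 13, 65) = 13
Root (Maxine): max(34, 78, 13) = 78
Maxine picks the child with the highest value: F (value 78).

F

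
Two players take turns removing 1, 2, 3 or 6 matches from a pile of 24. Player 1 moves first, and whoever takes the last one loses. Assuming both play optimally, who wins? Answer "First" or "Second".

First

Mark each pile size as W (mover wins) or L (mover loses):
i:   0  1  2  3  4  5  6  7  8  9 10 11 12 13 14 15 16 17 18 19 20 21 22 23 24
     W  L  W  W  W  L  W  W  W  L  W  W  W  L  W  W  W  L  W  W  W  L  W  W  W
Position 24 is W, so the first player wins.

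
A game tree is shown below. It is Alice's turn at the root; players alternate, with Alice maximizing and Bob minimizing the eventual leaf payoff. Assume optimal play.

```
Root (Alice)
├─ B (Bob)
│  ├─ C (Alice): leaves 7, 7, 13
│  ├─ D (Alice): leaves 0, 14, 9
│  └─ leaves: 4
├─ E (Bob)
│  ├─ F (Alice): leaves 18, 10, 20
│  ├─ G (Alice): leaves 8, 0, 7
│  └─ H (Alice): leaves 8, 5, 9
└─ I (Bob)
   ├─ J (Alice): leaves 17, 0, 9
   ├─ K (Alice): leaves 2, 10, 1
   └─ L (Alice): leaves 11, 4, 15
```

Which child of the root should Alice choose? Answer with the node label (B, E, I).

C (Alice): max(7, 7, 13) = 13
D (Alice): max(0, 14, 9) = 14
B (Bob): min(13, 14, 4) = 4
F (Alice): max(18, 10, 20) = 20
G (Alice): max(8, 0, 7) = 8
H (Alice): max(8, 5, 9) = 9
E (Bob): min(20, 8, 9) = 8
J (Alice): max(17, 0, 9) = 17
K (Alice): max(2, 10, 1) = 10
L (Alice): max(11, 4, 15) = 15
I (Bob): min(17, 10, 15) = 10
Root (Alice): max(4, 8, 10) = 10
Alice picks the child with the highest value: I (value 10).

I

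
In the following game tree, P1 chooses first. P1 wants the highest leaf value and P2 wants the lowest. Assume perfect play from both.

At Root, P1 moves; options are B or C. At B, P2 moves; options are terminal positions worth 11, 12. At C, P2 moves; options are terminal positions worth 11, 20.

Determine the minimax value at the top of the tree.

11

B (P2): min(11, 12) = 11
C (P2): min(11, 20) = 11
Root (P1): max(11, 11) = 11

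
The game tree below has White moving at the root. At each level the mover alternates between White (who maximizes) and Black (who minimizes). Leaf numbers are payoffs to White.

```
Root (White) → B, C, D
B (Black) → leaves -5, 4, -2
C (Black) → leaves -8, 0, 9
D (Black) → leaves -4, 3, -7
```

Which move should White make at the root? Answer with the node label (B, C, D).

B (Black): min(-5, 4, -2) = -5
C (Black): min(-8, 0, 9) = -8
D (Black): min(-4, 3, -7) = -7
Root (White): max(-5, -8, -7) = -5
White picks the child with the highest value: B (value -5).

B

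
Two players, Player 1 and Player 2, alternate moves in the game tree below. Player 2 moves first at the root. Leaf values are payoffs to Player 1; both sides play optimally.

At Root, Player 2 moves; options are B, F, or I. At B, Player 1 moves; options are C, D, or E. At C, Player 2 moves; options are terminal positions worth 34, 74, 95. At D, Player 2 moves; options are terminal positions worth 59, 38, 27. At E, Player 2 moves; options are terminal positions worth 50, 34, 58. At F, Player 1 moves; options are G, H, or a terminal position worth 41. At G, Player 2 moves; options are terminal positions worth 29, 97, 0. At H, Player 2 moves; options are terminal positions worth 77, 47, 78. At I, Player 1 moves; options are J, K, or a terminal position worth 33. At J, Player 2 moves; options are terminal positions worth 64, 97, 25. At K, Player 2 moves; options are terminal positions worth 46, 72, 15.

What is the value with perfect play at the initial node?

C (Player 2): min(34, 74, 95) = 34
D (Player 2): min(59, 38, 27) = 27
E (Player 2): min(50, 34, 58) = 34
B (Player 1): max(34, 27, 34) = 34
G (Player 2): min(29, 97, 0) = 0
H (Player 2): min(77, 47, 78) = 47
F (Player 1): max(0, 47, 41) = 47
J (Player 2): min(64, 97, 25) = 25
K (Player 2): min(46, 72, 15) = 15
I (Player 1): max(25, 15, 33) = 33
Root (Player 2): min(34, 47, 33) = 33

33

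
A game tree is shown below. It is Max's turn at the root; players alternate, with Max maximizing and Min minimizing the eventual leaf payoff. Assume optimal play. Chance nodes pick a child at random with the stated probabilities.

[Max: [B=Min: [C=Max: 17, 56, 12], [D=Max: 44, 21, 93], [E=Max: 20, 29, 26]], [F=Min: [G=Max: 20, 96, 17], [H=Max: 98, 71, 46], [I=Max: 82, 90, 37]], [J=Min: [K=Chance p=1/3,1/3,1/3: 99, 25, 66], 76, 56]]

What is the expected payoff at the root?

C (Max): max(17, 56, 12) = 56
D (Max): max(44, 21, 93) = 93
E (Max): max(20, 29, 26) = 29
B (Min): min(56, 93, 29) = 29
G (Max): max(20, 96, 17) = 96
H (Max): max(98, 71, 46) = 98
I (Max): max(82, 90, 37) = 90
F (Min): min(96, 98, 90) = 90
K (Chance): 1/3·99 + 1/3·25 + 1/3·66 = 63.33
J (Min): min(63.33, 76, 56) = 56
Root (Max): max(29, 90, 56) = 90

90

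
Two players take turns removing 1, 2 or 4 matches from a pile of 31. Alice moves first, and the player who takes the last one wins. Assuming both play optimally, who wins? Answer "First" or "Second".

Positions where the player to move wins (W) vs loses (L):
i:   0  1  2  3  4  5  6  7  8  9 10 11 12 13 14 15 16 17 18 19 20 21 22 23 24 25 26 27 28 29 30 31
     L  W  W  L  W  W  L  W  W  L  W  W  L  W  W  L  W  W  L  W  W  L  W  W  L  W  W  L  W  W  L  W
Position 31 is W, so the first player wins.

First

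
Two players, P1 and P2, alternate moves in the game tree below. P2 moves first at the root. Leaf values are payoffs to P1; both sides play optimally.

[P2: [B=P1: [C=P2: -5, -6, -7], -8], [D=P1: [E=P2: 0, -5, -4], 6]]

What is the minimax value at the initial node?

C (P2): min(-5, -6, -7) = -7
B (P1): max(-7, -8) = -7
E (P2): min(0, -5, -4) = -5
D (P1): max(-5, 6) = 6
Root (P2): min(-7, 6) = -7

-7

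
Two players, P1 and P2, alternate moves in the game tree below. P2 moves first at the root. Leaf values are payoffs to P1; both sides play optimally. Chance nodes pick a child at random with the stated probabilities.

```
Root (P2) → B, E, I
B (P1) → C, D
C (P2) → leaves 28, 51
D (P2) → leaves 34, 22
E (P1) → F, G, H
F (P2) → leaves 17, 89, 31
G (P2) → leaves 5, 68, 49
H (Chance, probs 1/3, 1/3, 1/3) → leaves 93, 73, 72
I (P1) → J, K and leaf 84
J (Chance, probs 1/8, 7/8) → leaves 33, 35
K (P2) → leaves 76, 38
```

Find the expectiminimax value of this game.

28

C (P2): min(28, 51) = 28
D (P2): min(34, 22) = 22
B (P1): max(28, 22) = 28
F (P2): min(17, 89, 31) = 17
G (P2): min(5, 68, 49) = 5
H (Chance): 1/3·93 + 1/3·73 + 1/3·72 = 79.33
E (P1): max(17, 5, 79.33) = 79.33
J (Chance): 1/8·33 + 7/8·35 = 34.75
K (P2): min(76, 38) = 38
I (P1): max(34.75, 38, 84) = 84
Root (P2): min(28, 79.33, 84) = 28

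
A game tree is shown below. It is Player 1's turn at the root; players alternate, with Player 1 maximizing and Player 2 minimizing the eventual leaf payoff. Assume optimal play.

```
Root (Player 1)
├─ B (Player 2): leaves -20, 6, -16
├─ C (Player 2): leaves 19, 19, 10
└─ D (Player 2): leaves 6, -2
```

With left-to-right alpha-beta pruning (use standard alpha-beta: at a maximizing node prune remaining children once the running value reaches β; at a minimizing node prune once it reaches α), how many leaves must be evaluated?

B [α=-∞,β=+∞]: v=-20
C [α=-20,β=+∞]: v=10
D [α=10,β=+∞]: v=6 after child 1 ≤ α → α-cutoff, skip 1
Root [α=-∞,β=+∞]: v=10
Leaves evaluated: 7 of 8.

7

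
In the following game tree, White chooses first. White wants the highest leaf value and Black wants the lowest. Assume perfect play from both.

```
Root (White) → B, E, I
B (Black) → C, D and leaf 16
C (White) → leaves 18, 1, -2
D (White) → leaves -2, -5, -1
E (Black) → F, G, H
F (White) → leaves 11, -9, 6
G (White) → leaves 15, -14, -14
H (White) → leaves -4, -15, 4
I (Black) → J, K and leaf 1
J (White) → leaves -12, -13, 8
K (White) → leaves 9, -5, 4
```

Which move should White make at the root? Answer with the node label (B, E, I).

C (White): max(18, 1, -2) = 18
D (White): max(-2, -5, -1) = -1
B (Black): min(18, -1, 16) = -1
F (White): max(11, -9, 6) = 11
G (White): max(15, -14, -14) = 15
H (White): max(-4, -15, 4) = 4
E (Black): min(11, 15, 4) = 4
J (White): max(-12, -13, 8) = 8
K (White): max(9, -5, 4) = 9
I (Black): min(8, 9, 1) = 1
Root (White): max(-1, 4, 1) = 4
White picks the child with the highest value: E (value 4).

E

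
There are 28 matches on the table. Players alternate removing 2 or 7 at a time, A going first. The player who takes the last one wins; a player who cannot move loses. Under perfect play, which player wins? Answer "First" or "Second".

Mark each pile size as W (mover wins) or L (mover loses):
i:   0  1  2  3  4  5  6  7  8  9 10 11 12 13 14 15 16 17 18 19 20 21 22 23 24 25 26 27 28
     L  L  W  W  L  L  W  W  W  L  L  W  W  L  L  W  W  W  L  L  W  W  L  L  W  W  W  L  L
Position 28 is L, so the second player wins.

Second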